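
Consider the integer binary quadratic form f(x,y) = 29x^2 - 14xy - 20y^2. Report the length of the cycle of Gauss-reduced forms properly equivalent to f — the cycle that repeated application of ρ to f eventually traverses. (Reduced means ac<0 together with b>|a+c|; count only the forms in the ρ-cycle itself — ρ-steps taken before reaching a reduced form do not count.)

D = 2516, ⌊√D⌋ = 50
descent: ρ → (-20,14,29)  [lands on river]
river: ρ → (29,44,-5)
river: ρ → (-5,46,20)
river: ρ → (20,34,-17)
river: ρ → (-17,34,20)
river: ρ → (20,46,-5)
river: ρ → (-5,44,29)
river: ρ → (29,14,-20)
river: ρ → (-20,26,23)
river: ρ → (23,20,-23)
river: ρ → (-23,26,20)
river: ρ → (20,14,-29)
river: ρ → (-29,44,5)
river: ρ → (5,46,-20)
river: ρ → (-20,34,17)
river: ρ → (17,34,-20)
river: ρ → (-20,46,5)
river: ρ → (5,44,-29)
river: ρ → (-29,14,20)
river: ρ → (20,26,-23)
river: ρ → (-23,20,23)
river: ρ → (23,26,-20)
ρ-cycle length = 22 (tail of 1 descent step not counted)

22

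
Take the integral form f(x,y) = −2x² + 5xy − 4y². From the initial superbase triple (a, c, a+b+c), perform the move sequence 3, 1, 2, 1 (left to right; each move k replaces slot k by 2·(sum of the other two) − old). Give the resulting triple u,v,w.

start (-2,-4,-1) = (f(1,0),f(0,1),f(1,1))
replace slot 3: 2·((-2)+(-4)) − (-1) = -11 → (-2,-4,-11)
replace slot 1: 2·((-4)+(-11)) − (-2) = -28 → (-28,-4,-11)
replace slot 2: 2·((-28)+(-11)) − (-4) = -74 → (-28,-74,-11)
replace slot 1: 2·((-74)+(-11)) − (-28) = -142 → (-142,-74,-11)

-142,-74,-11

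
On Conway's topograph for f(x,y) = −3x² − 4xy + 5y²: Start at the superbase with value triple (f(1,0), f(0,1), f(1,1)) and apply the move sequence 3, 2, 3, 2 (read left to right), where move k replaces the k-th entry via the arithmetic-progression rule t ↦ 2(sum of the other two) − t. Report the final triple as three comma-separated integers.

start (-3,5,-2) = (f(1,0),f(0,1),f(1,1))
replace slot 3: 2·((-3)+5) − (-2) = 6 → (-3,5,6)
replace slot 2: 2·((-3)+6) − 5 = 1 → (-3,1,6)
replace slot 3: 2·((-3)+1) − 6 = -10 → (-3,1,-10)
replace slot 2: 2·((-3)+(-10)) − 1 = -27 → (-3,-27,-10)

-3,-27,-10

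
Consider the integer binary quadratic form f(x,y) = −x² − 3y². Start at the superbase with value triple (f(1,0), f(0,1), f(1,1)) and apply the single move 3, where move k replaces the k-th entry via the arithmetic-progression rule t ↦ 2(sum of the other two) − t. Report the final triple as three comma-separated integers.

start (-1,-3,-4) = (f(1,0),f(0,1),f(1,1))
replace slot 3: 2·((-1)+(-3)) − (-4) = -4 → (-1,-3,-4)

-1,-3,-4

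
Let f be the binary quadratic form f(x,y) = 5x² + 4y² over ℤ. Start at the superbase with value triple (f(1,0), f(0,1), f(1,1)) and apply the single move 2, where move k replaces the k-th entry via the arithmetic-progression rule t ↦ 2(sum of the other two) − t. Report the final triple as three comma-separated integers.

start (5,4,9) = (f(1,0),f(0,1),f(1,1))
replace slot 2: 2·(5+9) − 4 = 24 → (5,24,9)

5,24,9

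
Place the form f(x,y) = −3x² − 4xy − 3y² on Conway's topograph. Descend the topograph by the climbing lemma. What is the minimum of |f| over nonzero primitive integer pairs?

translate: b→-2 (≡4 mod 6), so (3,4,3)→(3,-2,2)
flip: (3,-2,2)→(2,2,3)
reduced (well bottom): (2,2,3) with a≤c, −a<b≤a
well minimum |f| = |-2| = 2 (negative-definite)

2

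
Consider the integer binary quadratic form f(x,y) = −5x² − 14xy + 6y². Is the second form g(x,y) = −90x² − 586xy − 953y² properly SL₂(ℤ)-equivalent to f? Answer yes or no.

D₁ = 316, D₂ = 316
river cycle of f (length 6): (6, 14, -5), (-5, 16, 3), (3, 14, -10), (-10, 6, 7), (7, 8, -9), (-9, 10, 6)
river cycle of g (length 6): (-5, 16, 3), (3, 14, -10), (-10, 6, 7), (7, 8, -9), (-9, 10, 6), (6, 14, -5)
cycles coincide ⇒ equivalent

yes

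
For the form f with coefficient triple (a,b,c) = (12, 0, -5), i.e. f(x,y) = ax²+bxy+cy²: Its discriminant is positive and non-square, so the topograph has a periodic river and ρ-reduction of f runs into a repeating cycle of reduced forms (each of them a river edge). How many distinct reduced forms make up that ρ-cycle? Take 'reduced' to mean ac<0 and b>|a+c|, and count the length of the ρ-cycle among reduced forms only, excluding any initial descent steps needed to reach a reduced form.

D = 240, ⌊√D⌋ = 15
descent: ρ → (-5,10,7)  [lands on river]
river: ρ → (7,4,-8)
river: ρ → (-8,12,3)
river: ρ → (3,12,-8)
river: ρ → (-8,4,7)
river: ρ → (7,10,-5)
ρ-cycle length = 6 (tail of 1 descent step not counted)

6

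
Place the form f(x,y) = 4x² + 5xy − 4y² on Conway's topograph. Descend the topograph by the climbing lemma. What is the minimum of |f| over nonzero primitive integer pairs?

river: ρ → (-4,3,5)
river: ρ → (5,7,-2)
river: ρ → (-2,9,1)
river: ρ → (1,9,-2)
river: ρ → (-2,7,5)
river: ρ → (5,3,-4)
river: ρ → (-4,5,4)
river: ρ → (4,3,-5)
river: ρ → (-5,7,2)
river: ρ → (2,9,-1)
river: ρ → (-1,9,2)
river: ρ → (2,7,-5)
river: ρ → (-5,3,4)
river: ρ → (4,5,-4)
closes: descent 0, river 14
min |a| on river = 1

1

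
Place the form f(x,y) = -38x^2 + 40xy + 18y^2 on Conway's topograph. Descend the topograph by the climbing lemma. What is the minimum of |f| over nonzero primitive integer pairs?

river: ρ → (18,32,-46)
river: ρ → (-46,60,4)
river: ρ → (4,60,-46)
river: ρ → (-46,32,18)
river: ρ → (18,40,-38)
river: ρ → (-38,36,20)
river: ρ → (20,44,-30)
river: ρ → (-30,16,34)
river: ρ → (34,52,-12)
river: ρ → (-12,44,50)
river: ρ → (50,56,-6)
river: ρ → (-6,64,10)
river: ρ → (10,56,-30)
river: ρ → (-30,64,2)
river: ρ → (2,64,-30)
river: ρ → (-30,56,10)
river: ρ → (10,64,-6)
river: ρ → (-6,56,50)
river: ρ → (50,44,-12)
river: ρ → (-12,52,34)
river: ρ → (34,16,-30)
river: ρ → (-30,44,20)
river: ρ → (20,36,-38)
river: ρ → (-38,40,18)
closes: descent 0, river 24
min |a| on river = 2

2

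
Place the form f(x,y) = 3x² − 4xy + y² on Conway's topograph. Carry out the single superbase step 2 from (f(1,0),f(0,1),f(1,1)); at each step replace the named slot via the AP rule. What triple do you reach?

start (3,1,0) = (f(1,0),f(0,1),f(1,1))
replace slot 2: 2·(3+0) − 1 = 5 → (3,5,0)

3,5,0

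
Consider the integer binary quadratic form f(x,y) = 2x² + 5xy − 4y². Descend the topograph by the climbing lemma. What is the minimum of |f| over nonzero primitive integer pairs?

river: ρ → (-4,3,3)
river: ρ → (3,3,-4)
river: ρ → (-4,5,2)
river: ρ → (2,7,-1)
river: ρ → (-1,7,2)
river: ρ → (2,5,-4)
closes: descent 0, river 6
min |a| on river = 1

1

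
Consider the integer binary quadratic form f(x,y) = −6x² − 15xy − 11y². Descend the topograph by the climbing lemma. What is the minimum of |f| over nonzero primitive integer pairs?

translate: b→3 (≡15 mod 12), so (6,15,11)→(6,3,2)
flip: (6,3,2)→(2,-3,6)
translate: b→1 (≡-3 mod 4), so (2,-3,6)→(2,1,5)
reduced (well bottom): (2,1,5) with a≤c, −a<b≤a
well minimum |f| = |-2| = 2 (negative-definite)

2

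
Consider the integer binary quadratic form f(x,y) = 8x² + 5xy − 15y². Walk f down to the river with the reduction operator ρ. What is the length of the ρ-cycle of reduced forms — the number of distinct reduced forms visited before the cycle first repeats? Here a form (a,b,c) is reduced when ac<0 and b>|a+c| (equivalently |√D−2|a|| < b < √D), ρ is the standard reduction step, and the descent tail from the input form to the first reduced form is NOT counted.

D = 505, ⌊√D⌋ = 22
descent: ρ → (-15,-5,8)
descent: ρ → (8,21,-2)  [lands on river]
river: ρ → (-2,19,18)
river: ρ → (18,17,-3)
river: ρ → (-3,19,12)
river: ρ → (12,5,-10)
river: ρ → (-10,15,7)
river: ρ → (7,13,-12)
river: ρ → (-12,11,8)
ρ-cycle length = 8 (tail of 2 descent steps not counted)

8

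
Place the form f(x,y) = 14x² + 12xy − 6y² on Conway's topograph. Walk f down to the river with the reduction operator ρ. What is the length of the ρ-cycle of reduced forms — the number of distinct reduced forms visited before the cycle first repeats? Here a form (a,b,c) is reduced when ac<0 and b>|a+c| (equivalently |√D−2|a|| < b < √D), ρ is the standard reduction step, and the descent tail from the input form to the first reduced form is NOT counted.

D = 480, ⌊√D⌋ = 21
river: ρ → (-6,12,14)
river: ρ → (14,16,-4)
river: ρ → (-4,16,14)
river: ρ → (14,12,-6)
ρ-cycle length = 4 (tail of 0 descent steps not counted)

4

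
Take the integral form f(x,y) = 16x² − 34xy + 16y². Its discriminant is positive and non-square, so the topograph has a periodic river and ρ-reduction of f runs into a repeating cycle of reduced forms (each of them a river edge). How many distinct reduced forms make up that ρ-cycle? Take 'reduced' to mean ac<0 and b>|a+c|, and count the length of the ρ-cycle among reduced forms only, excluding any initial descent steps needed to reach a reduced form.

D = 132, ⌊√D⌋ = 11
descent: ρ → (16,2,-2)
descent: ρ → (-2,10,4)  [lands on river]
river: ρ → (4,6,-6)
river: ρ → (-6,6,4)
river: ρ → (4,10,-2)
ρ-cycle length = 4 (tail of 2 descent steps not counted)

4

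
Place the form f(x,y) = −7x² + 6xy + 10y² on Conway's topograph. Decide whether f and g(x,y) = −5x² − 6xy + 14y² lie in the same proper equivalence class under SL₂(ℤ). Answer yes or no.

D₁ = 316, D₂ = 316
river cycle of f (length 6): (10, 14, -3), (-3, 16, 5), (5, 14, -6), (-6, 10, 9), (9, 8, -7), (-7, 6, 10)
river cycle of g (length 6): (-5, 14, 6), (6, 10, -9), (-9, 8, 7), (7, 6, -10), (-10, 14, 3), (3, 16, -5)
cycles differ ⇒ inequivalent

no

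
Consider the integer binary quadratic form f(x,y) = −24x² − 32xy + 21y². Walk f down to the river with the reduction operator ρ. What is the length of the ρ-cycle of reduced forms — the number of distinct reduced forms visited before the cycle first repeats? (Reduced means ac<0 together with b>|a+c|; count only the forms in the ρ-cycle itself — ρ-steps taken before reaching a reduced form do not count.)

D = 3040, ⌊√D⌋ = 55
descent: ρ → (21,32,-24)  [lands on river]
river: ρ → (-24,16,29)
river: ρ → (29,42,-11)
river: ρ → (-11,46,21)
river: ρ → (21,38,-19)
river: ρ → (-19,38,21)
river: ρ → (21,46,-11)
river: ρ → (-11,42,29)
river: ρ → (29,16,-24)
river: ρ → (-24,32,21)
river: ρ → (21,52,-4)
river: ρ → (-4,52,21)
ρ-cycle length = 12 (tail of 1 descent step not counted)

12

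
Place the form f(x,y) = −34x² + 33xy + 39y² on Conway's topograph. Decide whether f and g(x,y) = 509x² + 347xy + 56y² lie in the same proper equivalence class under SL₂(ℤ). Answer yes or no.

D₁ = 6393, D₂ = 6393
river cycle of f (length 70): (39, 45, -28), (-28, 67, 17), (17, 69, -24), (-24, 75, 8), (8, 69, -51), (-51, 33, 26), (26, 71, -13), (-13, 59, 56), (56, 53, -16), (-16, 75, 12), … (60 more)
river cycle of g (length 70): (-28, 67, 17), (17, 69, -24), (-24, 75, 8), (8, 69, -51), (-51, 33, 26), (26, 71, -13), (-13, 59, 56), (56, 53, -16), (-16, 75, 12), (12, 69, -34), … (60 more)
cycles coincide ⇒ equivalent

yes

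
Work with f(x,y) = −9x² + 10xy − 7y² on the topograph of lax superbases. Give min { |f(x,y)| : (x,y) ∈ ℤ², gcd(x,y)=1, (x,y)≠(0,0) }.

translate: b→8 (≡-10 mod 18), so (9,-10,7)→(9,8,6)
flip: (9,8,6)→(6,-8,9)
translate: b→4 (≡-8 mod 12), so (6,-8,9)→(6,4,7)
reduced (well bottom): (6,4,7) with a≤c, −a<b≤a
well minimum |f| = |-6| = 6 (negative-definite)

6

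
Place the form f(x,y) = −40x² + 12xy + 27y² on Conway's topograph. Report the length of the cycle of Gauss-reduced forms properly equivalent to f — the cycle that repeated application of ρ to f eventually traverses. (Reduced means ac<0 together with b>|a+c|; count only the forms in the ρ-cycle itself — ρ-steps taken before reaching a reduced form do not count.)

D = 4464, ⌊√D⌋ = 66
descent: ρ → (27,42,-25)  [lands on river]
river: ρ → (-25,58,11)
river: ρ → (11,52,-40)
river: ρ → (-40,28,23)
river: ρ → (23,64,-4)
river: ρ → (-4,64,23)
river: ρ → (23,28,-40)
river: ρ → (-40,52,11)
river: ρ → (11,58,-25)
river: ρ → (-25,42,27)
river: ρ → (27,66,-1)
river: ρ → (-1,66,27)
ρ-cycle length = 12 (tail of 1 descent step not counted)

12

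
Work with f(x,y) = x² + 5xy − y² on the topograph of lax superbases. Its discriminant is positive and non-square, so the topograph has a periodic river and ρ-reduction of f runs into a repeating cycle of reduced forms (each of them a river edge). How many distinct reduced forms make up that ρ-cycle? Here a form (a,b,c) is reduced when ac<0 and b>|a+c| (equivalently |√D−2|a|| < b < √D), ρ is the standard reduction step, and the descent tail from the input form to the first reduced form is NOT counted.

D = 29, ⌊√D⌋ = 5
river: ρ → (-1,5,1)
river: ρ → (1,5,-1)
ρ-cycle length = 2 (tail of 0 descent steps not counted)

2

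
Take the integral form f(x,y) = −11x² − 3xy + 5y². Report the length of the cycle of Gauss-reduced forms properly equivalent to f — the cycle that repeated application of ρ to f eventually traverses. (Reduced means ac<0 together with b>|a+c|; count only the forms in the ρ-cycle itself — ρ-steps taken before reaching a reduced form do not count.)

D = 229, ⌊√D⌋ = 15
descent: ρ → (5,13,-3)  [lands on river]
river: ρ → (-3,11,9)
river: ρ → (9,7,-5)
river: ρ → (-5,13,3)
river: ρ → (3,11,-9)
river: ρ → (-9,7,5)
ρ-cycle length = 6 (tail of 1 descent step not counted)

6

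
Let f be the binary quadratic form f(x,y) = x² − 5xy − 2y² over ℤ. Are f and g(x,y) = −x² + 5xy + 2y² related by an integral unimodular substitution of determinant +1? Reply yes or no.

D₁ = 33, D₂ = 33
river cycle of f (length 4): (-2, 5, 1), (1, 5, -2), (-2, 3, 3), (3, 3, -2)
river cycle of g (length 4): (2, 3, -3), (-3, 3, 2), (2, 5, -1), (-1, 5, 2)
cycles differ ⇒ inequivalent

no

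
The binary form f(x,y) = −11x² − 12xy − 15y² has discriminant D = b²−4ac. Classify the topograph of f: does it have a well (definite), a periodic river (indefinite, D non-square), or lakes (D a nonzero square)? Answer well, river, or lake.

D = b²−4ac = (-12)² − 4·(-11)·(-15) = -516
D < 0 ⇒ definite ⇒ every region one sign ⇒ single well

well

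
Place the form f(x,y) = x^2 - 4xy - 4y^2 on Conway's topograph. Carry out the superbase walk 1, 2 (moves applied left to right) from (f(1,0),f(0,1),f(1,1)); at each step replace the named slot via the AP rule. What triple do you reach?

start (1,-4,-7) = (f(1,0),f(0,1),f(1,1))
replace slot 1: 2·((-4)+(-7)) − 1 = -23 → (-23,-4,-7)
replace slot 2: 2·((-23)+(-7)) − (-4) = -56 → (-23,-56,-7)

-23,-56,-7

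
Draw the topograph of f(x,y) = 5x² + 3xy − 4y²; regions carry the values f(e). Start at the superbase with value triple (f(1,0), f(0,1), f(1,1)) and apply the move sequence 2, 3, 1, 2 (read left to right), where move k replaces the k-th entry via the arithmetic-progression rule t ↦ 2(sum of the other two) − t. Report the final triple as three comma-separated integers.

start (5,-4,4) = (f(1,0),f(0,1),f(1,1))
replace slot 2: 2·(5+4) − (-4) = 22 → (5,22,4)
replace slot 3: 2·(5+22) − 4 = 50 → (5,22,50)
replace slot 1: 2·(22+50) − 5 = 139 → (139,22,50)
replace slot 2: 2·(139+50) − 22 = 356 → (139,356,50)

139,356,50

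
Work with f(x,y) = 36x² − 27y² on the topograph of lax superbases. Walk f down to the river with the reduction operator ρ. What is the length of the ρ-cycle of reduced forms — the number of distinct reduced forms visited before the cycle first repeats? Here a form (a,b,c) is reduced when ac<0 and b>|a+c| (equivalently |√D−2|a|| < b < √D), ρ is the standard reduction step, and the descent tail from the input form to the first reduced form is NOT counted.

D = 3888, ⌊√D⌋ = 62
descent: ρ → (-27,54,9)  [lands on river]
river: ρ → (9,54,-27)
ρ-cycle length = 2 (tail of 1 descent step not counted)

2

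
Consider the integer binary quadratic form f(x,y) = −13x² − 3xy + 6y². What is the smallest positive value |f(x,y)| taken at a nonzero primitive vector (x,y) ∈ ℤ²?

descent: ρ → (6,15,-4)  [lands on river]
river: ρ → (-4,17,2)
river: ρ → (2,15,-12)
river: ρ → (-12,9,5)
river: ρ → (5,11,-10)
river: ρ → (-10,9,6)
closes: descent 1, river 6
min |a| on river = 2

2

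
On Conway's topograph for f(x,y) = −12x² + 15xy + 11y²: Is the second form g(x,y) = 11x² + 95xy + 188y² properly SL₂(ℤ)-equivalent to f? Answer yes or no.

D₁ = 753, D₂ = 753
river cycle of f (length 24): (11, 7, -16), (-16, 25, 2), (2, 27, -3), (-3, 27, 2), (2, 25, -16), (-16, 7, 11), (11, 15, -12), (-12, 9, 14), (14, 19, -7), (-7, 23, 8), … (14 more)
river cycle of g (length 24): (11, 7, -16), (-16, 25, 2), (2, 27, -3), (-3, 27, 2), (2, 25, -16), (-16, 7, 11), (11, 15, -12), (-12, 9, 14), (14, 19, -7), (-7, 23, 8), … (14 more)
cycles coincide ⇒ equivalent

yes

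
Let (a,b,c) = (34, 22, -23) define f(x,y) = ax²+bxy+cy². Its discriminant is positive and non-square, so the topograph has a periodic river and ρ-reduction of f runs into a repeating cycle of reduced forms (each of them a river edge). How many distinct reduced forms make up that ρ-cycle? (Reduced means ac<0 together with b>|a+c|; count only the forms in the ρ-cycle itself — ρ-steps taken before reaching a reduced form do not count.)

D = 3612, ⌊√D⌋ = 60
river: ρ → (-23,24,33)
river: ρ → (33,42,-14)
river: ρ → (-14,42,33)
river: ρ → (33,24,-23)
river: ρ → (-23,22,34)
river: ρ → (34,46,-11)
river: ρ → (-11,42,42)
river: ρ → (42,42,-11)
river: ρ → (-11,46,34)
river: ρ → (34,22,-23)
ρ-cycle length = 10 (tail of 0 descent steps not counted)

10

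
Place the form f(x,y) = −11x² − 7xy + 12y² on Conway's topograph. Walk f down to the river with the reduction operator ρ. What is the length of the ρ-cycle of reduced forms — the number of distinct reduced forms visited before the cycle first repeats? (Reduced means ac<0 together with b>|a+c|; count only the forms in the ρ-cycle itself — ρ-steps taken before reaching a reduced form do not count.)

D = 577, ⌊√D⌋ = 24
descent: ρ → (12,7,-11)  [lands on river]
river: ρ → (-11,15,8)
river: ρ → (8,17,-9)
river: ρ → (-9,19,6)
river: ρ → (6,17,-12)
river: ρ → (-12,7,11)
river: ρ → (11,15,-8)
river: ρ → (-8,17,9)
river: ρ → (9,19,-6)
river: ρ → (-6,17,12)
ρ-cycle length = 10 (tail of 1 descent step not counted)

10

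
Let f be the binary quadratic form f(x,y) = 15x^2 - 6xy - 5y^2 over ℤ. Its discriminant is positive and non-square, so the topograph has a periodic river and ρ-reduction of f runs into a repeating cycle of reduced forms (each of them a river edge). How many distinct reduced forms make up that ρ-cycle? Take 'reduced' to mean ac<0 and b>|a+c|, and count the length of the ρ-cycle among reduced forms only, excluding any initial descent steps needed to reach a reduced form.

D = 336, ⌊√D⌋ = 18
descent: ρ → (-5,16,4)  [lands on river]
river: ρ → (4,16,-5)
river: ρ → (-5,14,7)
river: ρ → (7,14,-5)
ρ-cycle length = 4 (tail of 1 descent step not counted)

4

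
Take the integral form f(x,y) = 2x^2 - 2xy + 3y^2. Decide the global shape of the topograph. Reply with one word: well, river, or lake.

D = b²−4ac = (-2)² − 4·2·3 = -20
D < 0 ⇒ definite ⇒ every region one sign ⇒ single well

well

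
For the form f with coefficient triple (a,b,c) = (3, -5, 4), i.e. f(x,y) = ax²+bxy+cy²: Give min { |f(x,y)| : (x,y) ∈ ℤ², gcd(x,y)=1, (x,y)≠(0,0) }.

translate: b→1 (≡-5 mod 6), so (3,-5,4)→(3,1,2)
flip: (3,1,2)→(2,-1,3)
reduced (well bottom): (2,-1,3) with a≤c, −a<b≤a
well minimum = a = 2

2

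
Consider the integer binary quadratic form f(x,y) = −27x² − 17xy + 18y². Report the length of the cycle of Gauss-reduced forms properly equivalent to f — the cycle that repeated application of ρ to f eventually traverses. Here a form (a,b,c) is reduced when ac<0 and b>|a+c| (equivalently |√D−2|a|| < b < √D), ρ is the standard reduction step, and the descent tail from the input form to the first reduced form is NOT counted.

D = 2233, ⌊√D⌋ = 47
descent: ρ → (18,17,-27)  [lands on river]
river: ρ → (-27,37,8)
river: ρ → (8,43,-12)
river: ρ → (-12,29,29)
river: ρ → (29,29,-12)
river: ρ → (-12,43,8)
river: ρ → (8,37,-27)
river: ρ → (-27,17,18)
river: ρ → (18,19,-26)
river: ρ → (-26,33,11)
river: ρ → (11,33,-26)
river: ρ → (-26,19,18)
ρ-cycle length = 12 (tail of 1 descent step not counted)

12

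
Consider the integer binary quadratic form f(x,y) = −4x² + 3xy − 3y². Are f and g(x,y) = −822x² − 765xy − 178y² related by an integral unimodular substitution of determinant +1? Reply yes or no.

D₁ = -39, D₂ = -39
f is negative-definite; reduce −f:
−f: flip: (4,-3,3)→(3,3,4)
−f: reduced (well bottom): (3,3,4) with a≤c, −a<b≤a
flip sign back: reduced form of f is (-3,-3,-4)
g is negative-definite; reduce −g:
−g: flip: (822,765,178)→(178,-765,822)
−g: translate: b→-53 (≡-765 mod 356), so (178,-765,822)→(178,-53,4)
−g: flip: (178,-53,4)→(4,53,178)
−g: translate: b→-3 (≡53 mod 8), so (4,53,178)→(4,-3,3)
−g: flip: (4,-3,3)→(3,3,4)
−g: reduced (well bottom): (3,3,4) with a≤c, −a<b≤a
flip sign back: reduced form of g is (-3,-3,-4)
reduced forms (-3, -3, -4) vs (-3, -3, -4) ⇒ equivalent

yes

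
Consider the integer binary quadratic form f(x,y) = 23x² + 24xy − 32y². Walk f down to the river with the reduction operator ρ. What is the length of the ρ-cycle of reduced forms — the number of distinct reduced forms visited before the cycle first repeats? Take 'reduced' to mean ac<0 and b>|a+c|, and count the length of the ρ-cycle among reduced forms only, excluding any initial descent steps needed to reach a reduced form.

D = 3520, ⌊√D⌋ = 59
river: ρ → (-32,40,15)
river: ρ → (15,50,-17)
river: ρ → (-17,52,12)
river: ρ → (12,44,-33)
river: ρ → (-33,22,23)
river: ρ → (23,24,-32)
ρ-cycle length = 6 (tail of 0 descent steps not counted)

6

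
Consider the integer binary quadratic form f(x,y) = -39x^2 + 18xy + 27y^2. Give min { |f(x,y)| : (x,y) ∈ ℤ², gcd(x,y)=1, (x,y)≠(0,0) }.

river: ρ → (27,36,-30)
river: ρ → (-30,24,33)
river: ρ → (33,42,-21)
river: ρ → (-21,42,33)
river: ρ → (33,24,-30)
river: ρ → (-30,36,27)
river: ρ → (27,18,-39)
river: ρ → (-39,60,6)
river: ρ → (6,60,-39)
river: ρ → (-39,18,27)
closes: descent 0, river 10
min |a| on river = 6

6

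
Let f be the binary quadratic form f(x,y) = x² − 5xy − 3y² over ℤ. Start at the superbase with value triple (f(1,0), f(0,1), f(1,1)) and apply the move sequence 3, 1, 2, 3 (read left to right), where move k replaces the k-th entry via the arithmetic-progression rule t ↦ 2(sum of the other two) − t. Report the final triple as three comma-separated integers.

start (1,-3,-7) = (f(1,0),f(0,1),f(1,1))
replace slot 3: 2·(1+(-3)) − (-7) = 3 → (1,-3,3)
replace slot 1: 2·((-3)+3) − 1 = -1 → (-1,-3,3)
replace slot 2: 2·((-1)+3) − (-3) = 7 → (-1,7,3)
replace slot 3: 2·((-1)+7) − 3 = 9 → (-1,7,9)

-1,7,9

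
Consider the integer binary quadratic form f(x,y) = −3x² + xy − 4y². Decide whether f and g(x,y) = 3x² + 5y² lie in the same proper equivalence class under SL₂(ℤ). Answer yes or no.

D₁ = -47, D₂ = -60
discriminants differ ⇒ not SL₂(ℤ)-equivalent

no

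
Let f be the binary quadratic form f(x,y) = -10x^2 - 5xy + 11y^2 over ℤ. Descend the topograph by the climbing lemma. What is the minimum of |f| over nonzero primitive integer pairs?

descent: ρ → (11,5,-10)  [lands on river]
river: ρ → (-10,15,6)
river: ρ → (6,21,-1)
river: ρ → (-1,21,6)
river: ρ → (6,15,-10)
river: ρ → (-10,5,11)
river: ρ → (11,17,-4)
river: ρ → (-4,15,15)
river: ρ → (15,15,-4)
river: ρ → (-4,17,11)
closes: descent 1, river 10
min |a| on river = 1

1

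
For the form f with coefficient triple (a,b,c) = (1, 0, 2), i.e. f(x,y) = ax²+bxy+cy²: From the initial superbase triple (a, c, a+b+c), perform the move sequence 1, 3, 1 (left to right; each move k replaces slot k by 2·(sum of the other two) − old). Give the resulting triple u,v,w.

start (1,2,3) = (f(1,0),f(0,1),f(1,1))
replace slot 1: 2·(2+3) − 1 = 9 → (9,2,3)
replace slot 3: 2·(9+2) − 3 = 19 → (9,2,19)
replace slot 1: 2·(2+19) − 9 = 33 → (33,2,19)

33,2,19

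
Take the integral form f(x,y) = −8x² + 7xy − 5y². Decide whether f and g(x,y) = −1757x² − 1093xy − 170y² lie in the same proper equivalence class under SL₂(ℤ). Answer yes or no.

D₁ = -111, D₂ = -111
f is negative-definite; reduce −f:
−f: flip: (8,-7,5)→(5,7,8)
−f: translate: b→-3 (≡7 mod 10), so (5,7,8)→(5,-3,6)
−f: reduced (well bottom): (5,-3,6) with a≤c, −a<b≤a
flip sign back: reduced form of f is (-5,3,-6)
g is negative-definite; reduce −g:
−g: flip: (1757,1093,170)→(170,-1093,1757)
−g: translate: b→-73 (≡-1093 mod 340), so (170,-1093,1757)→(170,-73,8)
−g: flip: (170,-73,8)→(8,73,170)
−g: translate: b→-7 (≡73 mod 16), so (8,73,170)→(8,-7,5)
−g: flip: (8,-7,5)→(5,7,8)
−g: translate: b→-3 (≡7 mod 10), so (5,7,8)→(5,-3,6)
−g: reduced (well bottom): (5,-3,6) with a≤c, −a<b≤a
flip sign back: reduced form of g is (-5,3,-6)
reduced forms (-5, 3, -6) vs (-5, 3, -6) ⇒ equivalent

yes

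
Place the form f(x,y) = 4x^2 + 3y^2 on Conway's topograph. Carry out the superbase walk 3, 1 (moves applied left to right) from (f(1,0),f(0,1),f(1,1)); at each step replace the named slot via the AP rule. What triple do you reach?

start (4,3,7) = (f(1,0),f(0,1),f(1,1))
replace slot 3: 2·(4+3) − 7 = 7 → (4,3,7)
replace slot 1: 2·(3+7) − 4 = 16 → (16,3,7)

16,3,7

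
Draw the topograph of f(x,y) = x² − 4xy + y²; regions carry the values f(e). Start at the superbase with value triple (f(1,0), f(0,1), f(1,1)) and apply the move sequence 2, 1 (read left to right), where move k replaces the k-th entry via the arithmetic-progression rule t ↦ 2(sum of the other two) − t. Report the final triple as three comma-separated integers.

start (1,1,-2) = (f(1,0),f(0,1),f(1,1))
replace slot 2: 2·(1+(-2)) − 1 = -3 → (1,-3,-2)
replace slot 1: 2·((-3)+(-2)) − 1 = -11 → (-11,-3,-2)

-11,-3,-2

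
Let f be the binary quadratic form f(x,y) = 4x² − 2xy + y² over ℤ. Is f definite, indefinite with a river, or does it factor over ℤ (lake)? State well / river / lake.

D = b²−4ac = (-2)² − 4·4·1 = -12
D < 0 ⇒ definite ⇒ every region one sign ⇒ single well

well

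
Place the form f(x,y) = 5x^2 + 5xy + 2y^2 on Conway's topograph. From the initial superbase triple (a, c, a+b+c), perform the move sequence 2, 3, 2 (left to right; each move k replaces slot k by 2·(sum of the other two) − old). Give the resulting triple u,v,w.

start (5,2,12) = (f(1,0),f(0,1),f(1,1))
replace slot 2: 2·(5+12) − 2 = 32 → (5,32,12)
replace slot 3: 2·(5+32) − 12 = 62 → (5,32,62)
replace slot 2: 2·(5+62) − 32 = 102 → (5,102,62)

5,102,62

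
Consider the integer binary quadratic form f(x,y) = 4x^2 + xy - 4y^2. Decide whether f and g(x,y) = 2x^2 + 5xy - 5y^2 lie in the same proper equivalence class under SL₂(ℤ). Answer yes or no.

D₁ = 65, D₂ = 65
river cycle of f (length 6): (-4, 7, 1), (1, 7, -4), (-4, 1, 4), (4, 7, -1), (-1, 7, 4), (4, 1, -4)
river cycle of g (length 6): (-5, 5, 2), (2, 7, -2), (-2, 5, 5), (5, 5, -2), (-2, 7, 2), (2, 5, -5)
cycles differ ⇒ inequivalent

no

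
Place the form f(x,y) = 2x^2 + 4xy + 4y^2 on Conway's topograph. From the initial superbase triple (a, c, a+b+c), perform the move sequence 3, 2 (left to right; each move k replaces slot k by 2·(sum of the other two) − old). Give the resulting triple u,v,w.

start (2,4,10) = (f(1,0),f(0,1),f(1,1))
replace slot 3: 2·(2+4) − 10 = 2 → (2,4,2)
replace slot 2: 2·(2+2) − 4 = 4 → (2,4,2)

2,4,2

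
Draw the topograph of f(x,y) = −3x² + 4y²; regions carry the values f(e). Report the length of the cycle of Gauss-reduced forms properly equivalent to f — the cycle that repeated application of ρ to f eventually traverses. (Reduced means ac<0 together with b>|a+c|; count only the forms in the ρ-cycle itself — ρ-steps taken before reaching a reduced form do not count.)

D = 48, ⌊√D⌋ = 6
descent: ρ → (4,0,-3)
descent: ρ → (-3,6,1)  [lands on river]
river: ρ → (1,6,-3)
ρ-cycle length = 2 (tail of 2 descent steps not counted)

2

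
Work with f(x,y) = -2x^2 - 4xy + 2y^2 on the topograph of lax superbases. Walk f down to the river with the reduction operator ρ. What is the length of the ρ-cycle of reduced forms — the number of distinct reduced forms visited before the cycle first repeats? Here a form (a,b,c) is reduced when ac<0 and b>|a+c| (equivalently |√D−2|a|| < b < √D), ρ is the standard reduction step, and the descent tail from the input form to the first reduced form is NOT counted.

D = 32, ⌊√D⌋ = 5
descent: ρ → (2,4,-2)  [lands on river]
river: ρ → (-2,4,2)
ρ-cycle length = 2 (tail of 1 descent step not counted)

2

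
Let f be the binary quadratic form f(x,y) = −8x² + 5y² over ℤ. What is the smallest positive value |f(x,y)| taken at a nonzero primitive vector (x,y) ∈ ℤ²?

descent: ρ → (5,10,-3)  [lands on river]
river: ρ → (-3,8,8)
river: ρ → (8,8,-3)
river: ρ → (-3,10,5)
closes: descent 1, river 4
min |a| on river = 3

3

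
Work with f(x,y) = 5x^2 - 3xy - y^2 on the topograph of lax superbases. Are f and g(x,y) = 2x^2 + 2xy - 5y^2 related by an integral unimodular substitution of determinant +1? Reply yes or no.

D₁ = 29, D₂ = 44
discriminants differ ⇒ not SL₂(ℤ)-equivalent

no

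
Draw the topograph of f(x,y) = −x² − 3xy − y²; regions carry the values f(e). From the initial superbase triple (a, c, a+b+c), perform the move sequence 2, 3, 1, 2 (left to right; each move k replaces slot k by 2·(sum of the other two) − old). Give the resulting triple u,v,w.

start (-1,-1,-5) = (f(1,0),f(0,1),f(1,1))
replace slot 2: 2·((-1)+(-5)) − (-1) = -11 → (-1,-11,-5)
replace slot 3: 2·((-1)+(-11)) − (-5) = -19 → (-1,-11,-19)
replace slot 1: 2·((-11)+(-19)) − (-1) = -59 → (-59,-11,-19)
replace slot 2: 2·((-59)+(-19)) − (-11) = -145 → (-59,-145,-19)

-59,-145,-19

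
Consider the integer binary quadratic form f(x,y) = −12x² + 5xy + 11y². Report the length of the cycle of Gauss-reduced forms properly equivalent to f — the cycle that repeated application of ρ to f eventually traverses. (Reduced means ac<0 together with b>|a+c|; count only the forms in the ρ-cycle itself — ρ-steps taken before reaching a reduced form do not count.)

D = 553, ⌊√D⌋ = 23
river: ρ → (11,17,-6)
river: ρ → (-6,19,8)
river: ρ → (8,13,-12)
river: ρ → (-12,11,9)
river: ρ → (9,7,-14)
river: ρ → (-14,21,2)
river: ρ → (2,23,-3)
river: ρ → (-3,19,16)
river: ρ → (16,13,-6)
river: ρ → (-6,23,1)
river: ρ → (1,23,-6)
river: ρ → (-6,13,16)
river: ρ → (16,19,-3)
river: ρ → (-3,23,2)
river: ρ → (2,21,-14)
river: ρ → (-14,7,9)
river: ρ → (9,11,-12)
river: ρ → (-12,13,8)
river: ρ → (8,19,-6)
river: ρ → (-6,17,11)
river: ρ → (11,5,-12)
river: ρ → (-12,19,4)
river: ρ → (4,21,-7)
river: ρ → (-7,21,4)
river: ρ → (4,19,-12)
river: ρ → (-12,5,11)
ρ-cycle length = 26 (tail of 0 descent steps not counted)

26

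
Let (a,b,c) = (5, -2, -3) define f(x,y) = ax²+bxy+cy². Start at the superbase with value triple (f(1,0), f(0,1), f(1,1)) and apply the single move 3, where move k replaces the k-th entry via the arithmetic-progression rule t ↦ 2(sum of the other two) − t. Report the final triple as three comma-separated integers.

start (5,-3,0) = (f(1,0),f(0,1),f(1,1))
replace slot 3: 2·(5+(-3)) − 0 = 4 → (5,-3,4)

5,-3,4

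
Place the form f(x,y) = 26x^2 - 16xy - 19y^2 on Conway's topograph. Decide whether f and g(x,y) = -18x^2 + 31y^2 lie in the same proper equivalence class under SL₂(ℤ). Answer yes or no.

D₁ = 2232, D₂ = 2232
river cycle of f (length 12): (-19, 16, 26), (26, 36, -9), (-9, 36, 26), (26, 16, -19), (-19, 22, 23), (23, 24, -18), (-18, 12, 29), (29, 46, -1), (-1, 46, 29), (29, 12, -18), … (2 more)
river cycle of g (length 8): (-18, 36, 13), (13, 42, -9), (-9, 30, 37), (37, 44, -2), (-2, 44, 37), (37, 30, -9), (-9, 42, 13), (13, 36, -18)
cycles differ ⇒ inequivalent

no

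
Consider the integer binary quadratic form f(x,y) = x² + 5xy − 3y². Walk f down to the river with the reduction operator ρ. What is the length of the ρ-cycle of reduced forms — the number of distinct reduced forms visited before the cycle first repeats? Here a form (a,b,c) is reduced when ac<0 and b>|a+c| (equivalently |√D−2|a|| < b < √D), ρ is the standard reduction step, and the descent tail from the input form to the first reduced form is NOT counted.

D = 37, ⌊√D⌋ = 6
river: ρ → (-3,1,3)
river: ρ → (3,5,-1)
river: ρ → (-1,5,3)
river: ρ → (3,1,-3)
river: ρ → (-3,5,1)
river: ρ → (1,5,-3)
ρ-cycle length = 6 (tail of 0 descent steps not counted)

6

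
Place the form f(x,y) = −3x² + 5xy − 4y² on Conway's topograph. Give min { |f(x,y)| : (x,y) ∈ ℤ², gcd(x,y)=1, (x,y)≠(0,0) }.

translate: b→1 (≡-5 mod 6), so (3,-5,4)→(3,1,2)
flip: (3,1,2)→(2,-1,3)
reduced (well bottom): (2,-1,3) with a≤c, −a<b≤a
well minimum |f| = |-2| = 2 (negative-definite)

2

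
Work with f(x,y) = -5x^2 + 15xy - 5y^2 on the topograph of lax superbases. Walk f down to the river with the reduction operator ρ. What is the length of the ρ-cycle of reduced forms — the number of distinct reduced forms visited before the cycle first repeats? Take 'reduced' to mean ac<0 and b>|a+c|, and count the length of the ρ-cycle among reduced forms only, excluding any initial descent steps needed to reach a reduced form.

D = 125, ⌊√D⌋ = 11
descent: ρ → (-5,5,5)  [lands on river]
river: ρ → (5,5,-5)
ρ-cycle length = 2 (tail of 1 descent step not counted)

2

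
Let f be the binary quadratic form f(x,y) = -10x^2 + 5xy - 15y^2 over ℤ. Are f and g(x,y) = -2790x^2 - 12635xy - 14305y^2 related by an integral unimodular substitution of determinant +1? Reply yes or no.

D₁ = -575, D₂ = -575
f is negative-definite; reduce −f:
−f: reduced (well bottom): (10,-5,15) with a≤c, −a<b≤a
flip sign back: reduced form of f is (-10,5,-15)
g is negative-definite; reduce −g:
−g: translate: b→1475 (≡12635 mod 5580), so (2790,12635,14305)→(2790,1475,195)
−g: flip: (2790,1475,195)→(195,-1475,2790)
−g: translate: b→85 (≡-1475 mod 390), so (195,-1475,2790)→(195,85,10)
−g: flip: (195,85,10)→(10,-85,195)
−g: translate: b→-5 (≡-85 mod 20), so (10,-85,195)→(10,-5,15)
−g: reduced (well bottom): (10,-5,15) with a≤c, −a<b≤a
flip sign back: reduced form of g is (-10,5,-15)
reduced forms (-10, 5, -15) vs (-10, 5, -15) ⇒ equivalent

yes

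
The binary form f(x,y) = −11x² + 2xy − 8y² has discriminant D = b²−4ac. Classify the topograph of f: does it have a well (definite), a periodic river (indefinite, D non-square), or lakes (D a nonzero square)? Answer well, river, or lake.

D = b²−4ac = 2² − 4·(-11)·(-8) = -348
D < 0 ⇒ definite ⇒ every region one sign ⇒ single well

well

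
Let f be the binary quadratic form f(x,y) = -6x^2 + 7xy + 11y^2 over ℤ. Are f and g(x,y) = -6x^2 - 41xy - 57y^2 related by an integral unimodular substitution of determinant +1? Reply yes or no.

D₁ = 313, D₂ = 313
river cycle of f (length 38): (11, 15, -2), (-2, 17, 3), (3, 13, -12), (-12, 11, 4), (4, 13, -9), (-9, 5, 8), (8, 11, -6), (-6, 13, 6), (6, 11, -8), (-8, 5, 9), … (28 more)
river cycle of g (length 38): (-6, 7, 11), (11, 15, -2), (-2, 17, 3), (3, 13, -12), (-12, 11, 4), (4, 13, -9), (-9, 5, 8), (8, 11, -6), (-6, 13, 6), (6, 11, -8), … (28 more)
cycles coincide ⇒ equivalent

yes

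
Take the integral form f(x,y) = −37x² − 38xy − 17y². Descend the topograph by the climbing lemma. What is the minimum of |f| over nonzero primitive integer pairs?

translate: b→-36 (≡38 mod 74), so (37,38,17)→(37,-36,16)
flip: (37,-36,16)→(16,36,37)
translate: b→4 (≡36 mod 32), so (16,36,37)→(16,4,17)
reduced (well bottom): (16,4,17) with a≤c, −a<b≤a
well minimum |f| = |-16| = 16 (negative-definite)

16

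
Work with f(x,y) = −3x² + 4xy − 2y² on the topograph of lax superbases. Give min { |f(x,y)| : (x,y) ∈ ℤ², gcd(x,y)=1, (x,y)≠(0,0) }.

translate: b→2 (≡-4 mod 6), so (3,-4,2)→(3,2,1)
flip: (3,2,1)→(1,-2,3)
translate: b→0 (≡-2 mod 2), so (1,-2,3)→(1,0,2)
reduced (well bottom): (1,0,2) with a≤c, −a<b≤a
well minimum |f| = |-1| = 1 (negative-definite)

1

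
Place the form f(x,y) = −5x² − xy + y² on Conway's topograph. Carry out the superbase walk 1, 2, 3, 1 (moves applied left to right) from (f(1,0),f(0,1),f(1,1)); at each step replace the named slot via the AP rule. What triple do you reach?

start (-5,1,-5) = (f(1,0),f(0,1),f(1,1))
replace slot 1: 2·(1+(-5)) − (-5) = -3 → (-3,1,-5)
replace slot 2: 2·((-3)+(-5)) − 1 = -17 → (-3,-17,-5)
replace slot 3: 2·((-3)+(-17)) − (-5) = -35 → (-3,-17,-35)
replace slot 1: 2·((-17)+(-35)) − (-3) = -101 → (-101,-17,-35)

-101,-17,-35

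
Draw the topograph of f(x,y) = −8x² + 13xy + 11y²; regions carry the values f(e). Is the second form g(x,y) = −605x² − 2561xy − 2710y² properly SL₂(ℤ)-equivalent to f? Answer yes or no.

D₁ = 521, D₂ = 521
river cycle of f (length 34): (11, 9, -10), (-10, 11, 10), (10, 9, -11), (-11, 13, 8), (8, 19, -5), (-5, 21, 4), (4, 19, -10), (-10, 21, 2), (2, 19, -20), (-20, 21, 1), … (24 more)
river cycle of g (length 34): (-8, 13, 11), (11, 9, -10), (-10, 11, 10), (10, 9, -11), (-11, 13, 8), (8, 19, -5), (-5, 21, 4), (4, 19, -10), (-10, 21, 2), (2, 19, -20), … (24 more)
cycles coincide ⇒ equivalent

yes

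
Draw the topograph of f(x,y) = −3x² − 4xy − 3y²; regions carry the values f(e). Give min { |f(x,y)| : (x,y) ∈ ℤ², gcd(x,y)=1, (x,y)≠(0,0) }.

translate: b→-2 (≡4 mod 6), so (3,4,3)→(3,-2,2)
flip: (3,-2,2)→(2,2,3)
reduced (well bottom): (2,2,3) with a≤c, −a<b≤a
well minimum |f| = |-2| = 2 (negative-definite)

2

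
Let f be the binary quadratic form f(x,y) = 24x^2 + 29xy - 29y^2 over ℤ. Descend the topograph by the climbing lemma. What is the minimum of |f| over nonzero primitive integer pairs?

river: ρ → (-29,29,24)
river: ρ → (24,19,-34)
river: ρ → (-34,49,9)
river: ρ → (9,59,-4)
river: ρ → (-4,53,51)
river: ρ → (51,49,-6)
river: ρ → (-6,59,6)
river: ρ → (6,49,-51)
river: ρ → (-51,53,4)
river: ρ → (4,59,-9)
river: ρ → (-9,49,34)
river: ρ → (34,19,-24)
river: ρ → (-24,29,29)
river: ρ → (29,29,-24)
river: ρ → (-24,19,34)
river: ρ → (34,49,-9)
river: ρ → (-9,59,4)
river: ρ → (4,53,-51)
river: ρ → (-51,49,6)
river: ρ → (6,59,-6)
river: ρ → (-6,49,51)
river: ρ → (51,53,-4)
river: ρ → (-4,59,9)
river: ρ → (9,49,-34)
river: ρ → (-34,19,24)
river: ρ → (24,29,-29)
closes: descent 0, river 26
min |a| on river = 4

4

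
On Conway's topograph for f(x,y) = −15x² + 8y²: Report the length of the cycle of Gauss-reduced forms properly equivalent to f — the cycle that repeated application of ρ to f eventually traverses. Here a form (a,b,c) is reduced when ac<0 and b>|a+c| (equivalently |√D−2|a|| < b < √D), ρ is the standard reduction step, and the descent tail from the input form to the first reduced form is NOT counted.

D = 480, ⌊√D⌋ = 21
descent: ρ → (8,16,-7)  [lands on river]
river: ρ → (-7,12,12)
river: ρ → (12,12,-7)
river: ρ → (-7,16,8)
ρ-cycle length = 4 (tail of 1 descent step not counted)

4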